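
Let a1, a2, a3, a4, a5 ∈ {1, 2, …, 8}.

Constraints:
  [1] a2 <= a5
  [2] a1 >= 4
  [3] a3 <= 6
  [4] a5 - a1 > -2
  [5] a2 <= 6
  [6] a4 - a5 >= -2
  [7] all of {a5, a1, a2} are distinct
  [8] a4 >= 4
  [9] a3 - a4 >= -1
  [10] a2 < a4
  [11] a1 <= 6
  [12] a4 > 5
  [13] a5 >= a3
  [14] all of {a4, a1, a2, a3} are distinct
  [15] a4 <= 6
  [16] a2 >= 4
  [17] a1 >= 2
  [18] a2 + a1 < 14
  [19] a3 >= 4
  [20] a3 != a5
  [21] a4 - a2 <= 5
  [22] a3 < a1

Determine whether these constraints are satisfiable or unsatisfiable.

Constraints 2, 3, 5, 8, 11, 15, 16, and 19 confine each of a4, a1, a2, a3 to the 3 values {4, …, 6}.
Constraint 14 requires all 4 of them to be distinct, but only 3 values are available — impossible by the pigeonhole principle.

Unsatisfiable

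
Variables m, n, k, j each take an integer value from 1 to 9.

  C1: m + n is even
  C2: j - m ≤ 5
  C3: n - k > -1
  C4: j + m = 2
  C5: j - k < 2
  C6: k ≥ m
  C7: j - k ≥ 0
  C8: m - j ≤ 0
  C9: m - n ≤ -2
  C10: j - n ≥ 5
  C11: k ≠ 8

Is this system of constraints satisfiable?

Unsatisfiable

Constraints 2, 9, and 10 give n − m ≥ 2, m − j ≥ -5, j − n ≥ 5.
Adding all 3 inequalities: the left sides telescope to 0, and the right sides sum to 2 + (-5) + 5 = 2. So 0 ≥ 2, which is false.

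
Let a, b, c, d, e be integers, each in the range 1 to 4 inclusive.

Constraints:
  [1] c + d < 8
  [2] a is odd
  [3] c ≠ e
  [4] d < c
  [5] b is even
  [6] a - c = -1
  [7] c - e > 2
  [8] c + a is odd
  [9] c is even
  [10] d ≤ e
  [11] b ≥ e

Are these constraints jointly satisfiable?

The assignment a = 3, b = 2, c = 4, d = 1, e = 1 works:
  constraint 1 holds since c + d = 5.
  constraint 6 holds since a - c = -1.
The rest check out directly.

Satisfiable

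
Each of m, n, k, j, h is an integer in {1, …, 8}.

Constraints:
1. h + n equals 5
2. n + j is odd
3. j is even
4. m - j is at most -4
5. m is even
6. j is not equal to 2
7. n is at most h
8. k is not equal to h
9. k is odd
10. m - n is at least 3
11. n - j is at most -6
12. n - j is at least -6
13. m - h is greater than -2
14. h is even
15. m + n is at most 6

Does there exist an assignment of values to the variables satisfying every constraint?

Constraints 4, 10, and 12 give n − j ≥ -6, j − m ≥ 4, m − n ≥ 3.
Adding all 3 inequalities: the left sides telescope to 0, and the right sides sum to (-6) + 4 + 3 = 1. So 0 ≥ 1, which is false.

Unsatisfiable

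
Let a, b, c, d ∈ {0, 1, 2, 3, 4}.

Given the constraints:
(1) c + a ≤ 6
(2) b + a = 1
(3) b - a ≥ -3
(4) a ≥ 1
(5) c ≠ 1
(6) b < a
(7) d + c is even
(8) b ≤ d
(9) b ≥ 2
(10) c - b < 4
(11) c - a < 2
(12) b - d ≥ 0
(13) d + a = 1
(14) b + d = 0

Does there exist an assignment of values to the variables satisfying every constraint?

Unsatisfiable

From constraints 8 and 9: d ≥ b ≥ 2. From constraint 4: a ≥ 1. Hence d + a ≥ 3. But constraint 13 requires d + a = 1, and 1 < 3. Contradiction.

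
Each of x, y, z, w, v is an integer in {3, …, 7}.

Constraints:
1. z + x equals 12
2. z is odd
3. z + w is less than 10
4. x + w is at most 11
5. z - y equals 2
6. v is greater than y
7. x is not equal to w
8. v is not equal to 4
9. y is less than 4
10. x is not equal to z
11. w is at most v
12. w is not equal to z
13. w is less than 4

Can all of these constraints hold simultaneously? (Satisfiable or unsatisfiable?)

Satisfiable

The assignment x = 7, y = 3, z = 5, w = 3, v = 7 works:
  constraint 1 holds since z + x = 12.
  constraint 3 holds since z + w = 8.
The rest check out directly.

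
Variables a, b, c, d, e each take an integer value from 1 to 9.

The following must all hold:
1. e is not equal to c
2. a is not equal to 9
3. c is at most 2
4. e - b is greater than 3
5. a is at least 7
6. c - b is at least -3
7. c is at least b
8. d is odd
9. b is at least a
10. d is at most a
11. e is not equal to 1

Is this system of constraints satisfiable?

Unsatisfiable

From constraints 5 and 9: b ≥ a and a ≥ 7, so b ≥ 7. From constraints 3 and 7: b ≤ c and c ≤ 2, so b ≤ 2. But 2 < 7, so no value of b works.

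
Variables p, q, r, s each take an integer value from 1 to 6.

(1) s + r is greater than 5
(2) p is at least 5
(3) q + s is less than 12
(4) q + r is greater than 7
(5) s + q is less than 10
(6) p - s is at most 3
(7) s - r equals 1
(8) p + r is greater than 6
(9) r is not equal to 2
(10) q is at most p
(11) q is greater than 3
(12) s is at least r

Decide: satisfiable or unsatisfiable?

Satisfiable

One satisfying assignment is p = 5, q = 5, r = 3, s = 4.
For the less obvious constraints — constraint 1: s + r = 7; constraint 3: q + s = 9 — and the others hold by inspection.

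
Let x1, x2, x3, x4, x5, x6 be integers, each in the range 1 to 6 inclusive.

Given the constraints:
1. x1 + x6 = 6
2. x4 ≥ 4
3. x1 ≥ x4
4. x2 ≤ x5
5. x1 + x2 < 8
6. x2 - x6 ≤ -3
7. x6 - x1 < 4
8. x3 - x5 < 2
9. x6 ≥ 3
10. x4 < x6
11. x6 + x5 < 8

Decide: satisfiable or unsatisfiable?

Unsatisfiable

From constraints 2 and 3: x1 ≥ x4 ≥ 4. From constraint 9: x6 ≥ 3. Hence x1 + x6 ≥ 7. But constraint 1 requires x1 + x6 = 6, and 6 < 7. Contradiction.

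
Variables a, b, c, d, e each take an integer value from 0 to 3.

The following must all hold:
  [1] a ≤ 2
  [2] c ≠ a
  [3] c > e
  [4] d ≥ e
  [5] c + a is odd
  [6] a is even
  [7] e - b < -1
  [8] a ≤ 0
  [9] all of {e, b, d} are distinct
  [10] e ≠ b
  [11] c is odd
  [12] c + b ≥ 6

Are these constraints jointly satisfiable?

Satisfiable

Setting (a, b, c, d, e) = (0, 3, 3, 1, 0) satisfies everything: constraint 7: e - b = -3; constraint 12: c + b = 6, and the others follow.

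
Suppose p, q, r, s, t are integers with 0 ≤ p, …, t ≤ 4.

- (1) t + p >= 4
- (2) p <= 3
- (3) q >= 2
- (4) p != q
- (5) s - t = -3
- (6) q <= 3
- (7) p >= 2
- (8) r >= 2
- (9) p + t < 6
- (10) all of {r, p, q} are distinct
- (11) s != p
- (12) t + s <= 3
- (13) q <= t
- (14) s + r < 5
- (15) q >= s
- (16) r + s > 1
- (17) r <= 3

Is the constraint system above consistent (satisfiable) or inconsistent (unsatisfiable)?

Unsatisfiable

Constraints 2, 3, 6, 7, 8, and 17 confine each of r, p, q to the 2 values {2, 3}.
Constraint 10 requires all 3 of them to be distinct, but only 2 values are available — impossible by the pigeonhole principle.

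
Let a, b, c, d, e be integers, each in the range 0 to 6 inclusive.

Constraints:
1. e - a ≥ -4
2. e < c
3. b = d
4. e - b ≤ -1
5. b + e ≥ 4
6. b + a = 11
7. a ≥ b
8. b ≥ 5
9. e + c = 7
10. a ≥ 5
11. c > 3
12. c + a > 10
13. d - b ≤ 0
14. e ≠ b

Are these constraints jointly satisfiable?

Try a = 6, b = 5, c = 5, d = 5, e = 2.
Check constraint 1: e - a = -4; constraint 4: e - b = -3; constraint 5: b + e = 7. The remaining constraints are straightforward to verify.

Satisfiable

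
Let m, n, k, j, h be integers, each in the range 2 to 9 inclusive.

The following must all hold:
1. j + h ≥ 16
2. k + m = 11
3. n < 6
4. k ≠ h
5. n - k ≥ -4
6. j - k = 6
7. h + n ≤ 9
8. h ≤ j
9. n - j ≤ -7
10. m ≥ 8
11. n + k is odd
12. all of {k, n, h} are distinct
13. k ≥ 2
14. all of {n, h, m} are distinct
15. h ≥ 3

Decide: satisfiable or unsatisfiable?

Satisfiable

The assignment m = 8, n = 2, k = 3, j = 9, h = 7 works:
  constraint 1 holds since j + h = 16.
  constraint 2 holds since k + m = 11.
The rest check out directly.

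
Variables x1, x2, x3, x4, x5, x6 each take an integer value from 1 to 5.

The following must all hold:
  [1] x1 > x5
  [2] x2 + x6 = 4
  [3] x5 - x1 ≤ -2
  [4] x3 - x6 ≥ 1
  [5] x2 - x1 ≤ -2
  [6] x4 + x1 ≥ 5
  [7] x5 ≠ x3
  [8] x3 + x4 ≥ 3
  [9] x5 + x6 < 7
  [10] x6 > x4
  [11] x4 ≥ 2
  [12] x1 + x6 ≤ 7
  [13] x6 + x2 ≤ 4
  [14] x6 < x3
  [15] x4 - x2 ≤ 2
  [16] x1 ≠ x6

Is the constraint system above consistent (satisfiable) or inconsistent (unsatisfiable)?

Try x1 = 4, x2 = 1, x3 = 4, x4 = 2, x5 = 2, x6 = 3.
Check constraint 2: x2 + x6 = 4; constraint 3: x5 - x1 = -2. The remaining constraints are straightforward to verify.

Satisfiable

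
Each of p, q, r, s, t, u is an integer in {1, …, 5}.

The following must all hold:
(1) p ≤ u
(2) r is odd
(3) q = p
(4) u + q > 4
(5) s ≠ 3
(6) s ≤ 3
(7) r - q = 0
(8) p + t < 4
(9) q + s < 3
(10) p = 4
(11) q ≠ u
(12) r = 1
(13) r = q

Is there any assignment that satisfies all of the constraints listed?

Constraint 12 fixes r = 1 and constraint 10 fixes p = 4. Constraints 3 and 13 give r = q = p, so r = p. But 1 ≠ 4 — contradiction.

Unsatisfiable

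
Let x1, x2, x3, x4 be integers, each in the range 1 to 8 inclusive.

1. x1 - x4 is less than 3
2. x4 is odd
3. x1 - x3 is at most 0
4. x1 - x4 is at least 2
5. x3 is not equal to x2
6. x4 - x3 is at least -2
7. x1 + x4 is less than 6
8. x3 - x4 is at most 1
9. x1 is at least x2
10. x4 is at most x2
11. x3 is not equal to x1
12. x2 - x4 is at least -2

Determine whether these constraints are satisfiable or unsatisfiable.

Constraints 3, 4, and 8 give x3 − x1 ≥ 0, x1 − x4 ≥ 2, x4 − x3 ≥ -1.
Adding all 3 inequalities: the left sides telescope to 0, and the right sides sum to 0 + 2 + (-1) = 1. So 0 ≥ 1, which is false.

Unsatisfiable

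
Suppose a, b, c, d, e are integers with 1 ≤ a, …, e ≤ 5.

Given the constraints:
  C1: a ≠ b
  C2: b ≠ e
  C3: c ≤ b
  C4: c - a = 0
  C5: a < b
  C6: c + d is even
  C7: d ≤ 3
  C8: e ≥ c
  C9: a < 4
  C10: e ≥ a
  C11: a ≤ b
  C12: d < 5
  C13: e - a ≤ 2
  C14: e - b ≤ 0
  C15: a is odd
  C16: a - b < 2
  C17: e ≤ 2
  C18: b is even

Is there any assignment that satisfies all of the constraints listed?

Satisfiable

Take a = 1, b = 2, c = 1, d = 3, e = 1. Then constraint 4: c - a = 0; constraint 13: e - a = 0, and every other listed constraint is also met.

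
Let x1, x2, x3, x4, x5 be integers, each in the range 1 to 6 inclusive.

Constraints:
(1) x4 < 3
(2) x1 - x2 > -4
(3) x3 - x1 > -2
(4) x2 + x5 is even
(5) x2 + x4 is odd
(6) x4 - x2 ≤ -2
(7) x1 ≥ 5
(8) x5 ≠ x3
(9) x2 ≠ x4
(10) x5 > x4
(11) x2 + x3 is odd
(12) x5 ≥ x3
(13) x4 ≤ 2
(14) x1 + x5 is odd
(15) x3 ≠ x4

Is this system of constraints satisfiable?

Satisfiable

Setting (x1, x2, x3, x4, x5) = (5, 6, 5, 1, 6) satisfies everything: constraint 2: x1 - x2 = -1; constraint 3: x3 - x1 = 0; constraint 6: x4 - x2 = -5, and the others follow.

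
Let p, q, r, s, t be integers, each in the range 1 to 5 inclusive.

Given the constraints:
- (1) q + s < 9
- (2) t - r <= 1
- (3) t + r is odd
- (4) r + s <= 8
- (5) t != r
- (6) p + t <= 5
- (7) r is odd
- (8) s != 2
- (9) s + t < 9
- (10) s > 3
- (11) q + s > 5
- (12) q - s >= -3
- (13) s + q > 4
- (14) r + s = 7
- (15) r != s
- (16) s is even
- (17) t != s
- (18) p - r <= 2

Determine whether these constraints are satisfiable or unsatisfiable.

Satisfiable

Setting (p, q, r, s, t) = (3, 3, 3, 4, 2) satisfies everything: constraint 1: q + s = 7; constraint 2: t - r = -1, and the others follow.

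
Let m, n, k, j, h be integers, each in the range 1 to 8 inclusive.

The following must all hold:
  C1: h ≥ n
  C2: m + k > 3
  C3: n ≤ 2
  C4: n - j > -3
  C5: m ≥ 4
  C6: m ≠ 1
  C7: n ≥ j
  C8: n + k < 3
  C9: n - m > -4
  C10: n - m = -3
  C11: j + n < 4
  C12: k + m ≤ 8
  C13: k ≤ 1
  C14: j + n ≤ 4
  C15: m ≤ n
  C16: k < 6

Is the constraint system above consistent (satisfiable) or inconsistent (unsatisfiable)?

From constraints 5 and 15: n ≥ m and m ≥ 4, so n ≥ 4. From constraint 3: n ≤ 2. But 2 < 4, so no value of n works.

Unsatisfiable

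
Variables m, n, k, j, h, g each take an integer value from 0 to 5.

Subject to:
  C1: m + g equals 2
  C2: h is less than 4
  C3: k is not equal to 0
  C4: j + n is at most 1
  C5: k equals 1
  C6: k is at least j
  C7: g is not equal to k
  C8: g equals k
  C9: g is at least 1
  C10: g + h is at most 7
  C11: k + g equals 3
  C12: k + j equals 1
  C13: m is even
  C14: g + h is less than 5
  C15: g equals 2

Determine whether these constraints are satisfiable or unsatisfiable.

Constraint 15 fixes g = 2 and constraint 5 fixes k = 1, but constraint 8 requires g = k. Since 2 ≠ 1, contradiction.

Unsatisfiable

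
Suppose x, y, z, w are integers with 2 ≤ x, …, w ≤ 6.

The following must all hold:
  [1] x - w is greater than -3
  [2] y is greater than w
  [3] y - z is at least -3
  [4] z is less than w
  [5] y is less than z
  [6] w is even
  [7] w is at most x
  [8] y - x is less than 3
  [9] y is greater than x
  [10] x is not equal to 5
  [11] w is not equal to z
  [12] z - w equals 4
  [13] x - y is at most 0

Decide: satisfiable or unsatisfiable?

Constraints 4, 5, 7, and 13 give w ≤ x, x ≤ y, y < z, z < w. Chaining: w ≤ x ≤ y < z < w, which forces w < w — impossible.

Unsatisfiable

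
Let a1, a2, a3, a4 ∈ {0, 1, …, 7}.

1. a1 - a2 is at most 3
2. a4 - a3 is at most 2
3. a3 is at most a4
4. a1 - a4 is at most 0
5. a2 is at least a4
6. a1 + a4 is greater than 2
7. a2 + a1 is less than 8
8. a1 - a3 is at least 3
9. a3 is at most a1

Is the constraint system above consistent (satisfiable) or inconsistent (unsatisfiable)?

Constraints 2, 4, and 8 give a3 − a4 ≥ -2, a4 − a1 ≥ 0, a1 − a3 ≥ 3.
Adding all 3 inequalities: the left sides telescope to 0, and the right sides sum to (-2) + 0 + 3 = 1. So 0 ≥ 1, which is false.

Unsatisfiable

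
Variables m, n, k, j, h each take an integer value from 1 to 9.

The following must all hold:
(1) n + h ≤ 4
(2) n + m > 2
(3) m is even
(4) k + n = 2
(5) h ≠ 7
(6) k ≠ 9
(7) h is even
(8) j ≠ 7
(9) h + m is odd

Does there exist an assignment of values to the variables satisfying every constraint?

Unsatisfiable

Constraint 7 makes h even and constraint 3 makes m even, so h + m must be even. Constraint 9 says h + m is odd — contradiction.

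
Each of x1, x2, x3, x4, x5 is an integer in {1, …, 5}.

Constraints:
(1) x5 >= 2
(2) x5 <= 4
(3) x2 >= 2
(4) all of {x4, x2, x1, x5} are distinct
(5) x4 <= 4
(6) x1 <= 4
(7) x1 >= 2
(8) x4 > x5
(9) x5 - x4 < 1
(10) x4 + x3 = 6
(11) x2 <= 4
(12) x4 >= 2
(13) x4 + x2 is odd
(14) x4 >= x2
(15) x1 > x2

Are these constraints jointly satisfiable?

Unsatisfiable

Constraints 1, 2, 3, 5, 6, 7, 11, and 12 confine each of x4, x2, x1, x5 to the 3 values {2, …, 4}.
Constraint 4 requires all 4 of them to be distinct, but only 3 values are available — impossible by the pigeonhole principle.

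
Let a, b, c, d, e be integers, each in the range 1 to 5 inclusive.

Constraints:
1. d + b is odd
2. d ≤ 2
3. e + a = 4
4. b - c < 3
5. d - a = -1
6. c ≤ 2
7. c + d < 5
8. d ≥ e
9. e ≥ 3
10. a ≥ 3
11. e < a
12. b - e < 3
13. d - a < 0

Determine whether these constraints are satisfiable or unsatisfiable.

Unsatisfiable

From constraint 9: e ≥ 3. From constraint 10: a ≥ 3. Hence e + a ≥ 6. But constraint 3 requires e + a = 4, and 4 < 6. Contradiction.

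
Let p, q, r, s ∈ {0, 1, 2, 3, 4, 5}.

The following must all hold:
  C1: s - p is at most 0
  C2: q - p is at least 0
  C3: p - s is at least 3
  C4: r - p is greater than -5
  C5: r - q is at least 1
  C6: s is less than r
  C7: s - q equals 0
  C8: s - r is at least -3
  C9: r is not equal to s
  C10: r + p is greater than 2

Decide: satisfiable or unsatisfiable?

Constraints 2, 3, 5, and 8 give s − r ≥ -3, r − q ≥ 1, q − p ≥ 0, p − s ≥ 3.
Adding all 4 inequalities: the left sides telescope to 0, and the right sides sum to (-3) + 1 + 0 + 3 = 1. So 0 ≥ 1, which is false.

Unsatisfiable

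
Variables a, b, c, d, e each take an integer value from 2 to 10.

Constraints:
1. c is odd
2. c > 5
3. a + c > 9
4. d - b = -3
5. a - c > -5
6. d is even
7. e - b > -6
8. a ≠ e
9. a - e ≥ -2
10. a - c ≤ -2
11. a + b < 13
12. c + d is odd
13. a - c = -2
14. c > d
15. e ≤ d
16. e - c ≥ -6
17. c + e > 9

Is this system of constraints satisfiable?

The assignment a = 5, b = 7, c = 7, d = 4, e = 4 works:
  constraint 3 holds since a + c = 12.
  constraint 4 holds since d - b = -3.
The rest check out directly.

Satisfiable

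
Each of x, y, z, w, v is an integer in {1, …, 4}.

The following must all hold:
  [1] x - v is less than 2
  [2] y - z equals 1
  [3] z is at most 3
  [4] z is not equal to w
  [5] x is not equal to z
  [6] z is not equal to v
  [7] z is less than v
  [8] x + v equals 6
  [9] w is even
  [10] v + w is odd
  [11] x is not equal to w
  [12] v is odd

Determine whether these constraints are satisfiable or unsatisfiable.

Setting (x, y, z, w, v) = (3, 2, 1, 2, 3) satisfies everything: constraint 1: x - v = 0; constraint 2: y - z = 1; constraint 8: x + v = 6, and the others follow.

Satisfiable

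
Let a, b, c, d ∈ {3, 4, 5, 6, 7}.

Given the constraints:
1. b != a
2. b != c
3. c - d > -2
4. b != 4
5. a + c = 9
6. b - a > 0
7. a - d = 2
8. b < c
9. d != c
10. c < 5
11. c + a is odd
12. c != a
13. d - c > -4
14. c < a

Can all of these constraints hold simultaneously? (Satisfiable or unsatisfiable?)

Unsatisfiable

Constraints 6, 8, and 14 give c < a, a < b, b < c. Chaining: c < a < b < c, which forces c < c — impossible.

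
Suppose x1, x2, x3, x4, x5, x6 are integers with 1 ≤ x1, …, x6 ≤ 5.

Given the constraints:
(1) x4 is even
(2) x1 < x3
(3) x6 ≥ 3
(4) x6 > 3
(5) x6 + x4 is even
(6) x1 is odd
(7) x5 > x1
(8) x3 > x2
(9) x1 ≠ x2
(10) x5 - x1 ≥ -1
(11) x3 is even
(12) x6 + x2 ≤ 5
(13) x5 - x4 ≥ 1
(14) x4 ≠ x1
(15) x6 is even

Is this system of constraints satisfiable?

The assignment x1 = 3, x2 = 1, x3 = 4, x4 = 2, x5 = 5, x6 = 4 works:
  constraint 10 holds since x5 - x1 = 2.
  constraint 12 holds since x6 + x2 = 5.
  constraint 13 holds since x5 - x4 = 3.
The rest check out directly.

Satisfiable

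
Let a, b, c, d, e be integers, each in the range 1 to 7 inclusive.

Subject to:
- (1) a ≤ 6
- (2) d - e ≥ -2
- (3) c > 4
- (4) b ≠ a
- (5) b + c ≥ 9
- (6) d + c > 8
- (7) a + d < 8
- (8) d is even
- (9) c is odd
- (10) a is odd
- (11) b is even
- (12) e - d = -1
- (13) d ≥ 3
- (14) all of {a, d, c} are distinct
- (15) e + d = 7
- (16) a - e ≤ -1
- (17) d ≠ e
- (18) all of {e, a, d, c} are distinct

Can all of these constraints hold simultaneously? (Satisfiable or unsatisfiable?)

Satisfiable

Setting (a, b, c, d, e) = (1, 4, 5, 4, 3) satisfies everything: constraint 2: d - e = 1; constraint 5: b + c = 9, and the others follow.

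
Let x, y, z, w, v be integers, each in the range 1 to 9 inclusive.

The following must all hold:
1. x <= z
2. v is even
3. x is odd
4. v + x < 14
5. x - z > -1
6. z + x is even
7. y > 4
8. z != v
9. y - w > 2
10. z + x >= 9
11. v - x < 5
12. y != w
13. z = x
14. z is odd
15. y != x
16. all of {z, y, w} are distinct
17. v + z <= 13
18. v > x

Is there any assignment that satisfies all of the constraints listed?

Satisfiable

Setting (x, y, z, w, v) = (5, 7, 5, 4, 8) satisfies everything: constraint 4: v + x = 13; constraint 5: x - z = 0, and the others follow.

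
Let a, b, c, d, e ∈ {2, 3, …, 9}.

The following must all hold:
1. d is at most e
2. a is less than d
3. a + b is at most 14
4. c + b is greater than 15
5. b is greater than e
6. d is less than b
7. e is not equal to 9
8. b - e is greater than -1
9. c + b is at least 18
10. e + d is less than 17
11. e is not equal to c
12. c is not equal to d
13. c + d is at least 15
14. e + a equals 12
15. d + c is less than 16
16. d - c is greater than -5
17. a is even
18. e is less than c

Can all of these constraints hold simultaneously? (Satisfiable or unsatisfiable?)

Satisfiable

One satisfying assignment is a = 4, b = 9, c = 9, d = 6, e = 8.
For the less obvious constraints — constraint 3: a + b = 13; constraint 4: c + b = 18; constraint 8: b - e = 1 — and the others hold by inspection.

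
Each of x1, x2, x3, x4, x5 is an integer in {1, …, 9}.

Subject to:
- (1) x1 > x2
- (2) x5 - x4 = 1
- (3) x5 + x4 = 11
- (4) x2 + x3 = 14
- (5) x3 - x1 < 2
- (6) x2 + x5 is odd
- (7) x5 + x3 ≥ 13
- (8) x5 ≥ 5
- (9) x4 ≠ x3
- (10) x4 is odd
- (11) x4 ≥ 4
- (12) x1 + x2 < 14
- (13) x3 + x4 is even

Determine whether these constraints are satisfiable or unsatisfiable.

One satisfying assignment is x1 = 8, x2 = 5, x3 = 9, x4 = 5, x5 = 6.
For the less obvious constraints — constraint 2: x5 - x4 = 1; constraint 3: x5 + x4 = 11 — and the others hold by inspection.

Satisfiable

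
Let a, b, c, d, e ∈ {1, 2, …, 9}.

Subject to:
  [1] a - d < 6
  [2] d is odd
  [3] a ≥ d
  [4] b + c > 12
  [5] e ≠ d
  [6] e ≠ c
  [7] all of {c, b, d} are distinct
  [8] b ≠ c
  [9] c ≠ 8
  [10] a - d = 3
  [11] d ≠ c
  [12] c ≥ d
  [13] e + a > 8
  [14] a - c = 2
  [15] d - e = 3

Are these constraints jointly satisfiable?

Setting (a, b, c, d, e) = (8, 8, 6, 5, 2) satisfies everything: constraint 1: a - d = 3; constraint 4: b + c = 14, and the others follow.

Satisfiable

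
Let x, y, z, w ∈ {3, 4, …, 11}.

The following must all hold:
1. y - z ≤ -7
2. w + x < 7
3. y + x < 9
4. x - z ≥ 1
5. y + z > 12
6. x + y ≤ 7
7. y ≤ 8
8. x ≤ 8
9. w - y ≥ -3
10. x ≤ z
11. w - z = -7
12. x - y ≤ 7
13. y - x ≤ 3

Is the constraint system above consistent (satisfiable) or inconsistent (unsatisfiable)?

Unsatisfiable

Constraints 1, 4, and 12 give y − x ≥ -7, x − z ≥ 1, z − y ≥ 7.
Adding all 3 inequalities: the left sides telescope to 0, and the right sides sum to (-7) + 1 + 7 = 1. So 0 ≥ 1, which is false.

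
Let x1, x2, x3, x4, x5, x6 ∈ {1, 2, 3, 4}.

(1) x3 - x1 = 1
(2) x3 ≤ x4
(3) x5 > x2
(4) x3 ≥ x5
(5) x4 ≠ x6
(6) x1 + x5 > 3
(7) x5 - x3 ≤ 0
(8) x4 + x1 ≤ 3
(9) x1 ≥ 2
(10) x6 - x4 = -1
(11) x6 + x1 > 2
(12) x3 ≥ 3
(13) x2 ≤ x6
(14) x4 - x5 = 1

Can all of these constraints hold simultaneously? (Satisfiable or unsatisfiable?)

From constraints 2 and 12: x4 ≥ x3 ≥ 3. From constraint 9: x1 ≥ 2. Hence x4 + x1 ≥ 5. But constraint 8 requires x4 + x1 ≤ 3, and 3 < 5. Contradiction.

Unsatisfiable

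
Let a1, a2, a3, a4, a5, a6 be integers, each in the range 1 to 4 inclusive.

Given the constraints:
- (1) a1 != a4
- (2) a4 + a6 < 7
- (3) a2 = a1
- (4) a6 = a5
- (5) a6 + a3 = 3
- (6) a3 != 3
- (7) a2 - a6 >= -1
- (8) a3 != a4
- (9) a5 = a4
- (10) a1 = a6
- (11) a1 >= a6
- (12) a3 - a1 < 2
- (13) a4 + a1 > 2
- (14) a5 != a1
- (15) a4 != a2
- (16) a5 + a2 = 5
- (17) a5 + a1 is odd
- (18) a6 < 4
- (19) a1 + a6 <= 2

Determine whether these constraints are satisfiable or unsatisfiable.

From constraints 4, 9, and 10, a1 = a6 = a5 = a4, so a1 = a4. But constraint 1 says a1 ≠ a4. Contradiction.

Unsatisfiable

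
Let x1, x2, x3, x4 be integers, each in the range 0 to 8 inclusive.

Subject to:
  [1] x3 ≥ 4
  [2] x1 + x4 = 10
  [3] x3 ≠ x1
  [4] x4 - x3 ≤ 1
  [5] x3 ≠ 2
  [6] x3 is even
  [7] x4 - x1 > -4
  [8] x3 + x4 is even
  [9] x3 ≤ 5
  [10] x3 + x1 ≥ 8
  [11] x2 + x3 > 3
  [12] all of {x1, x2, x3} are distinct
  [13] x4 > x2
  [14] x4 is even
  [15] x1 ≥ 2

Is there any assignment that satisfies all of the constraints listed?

The assignment x1 = 6, x2 = 1, x3 = 4, x4 = 4 works:
  constraint 2 holds since x1 + x4 = 10.
  constraint 4 holds since x4 - x3 = 0.
The rest check out directly.

Satisfiable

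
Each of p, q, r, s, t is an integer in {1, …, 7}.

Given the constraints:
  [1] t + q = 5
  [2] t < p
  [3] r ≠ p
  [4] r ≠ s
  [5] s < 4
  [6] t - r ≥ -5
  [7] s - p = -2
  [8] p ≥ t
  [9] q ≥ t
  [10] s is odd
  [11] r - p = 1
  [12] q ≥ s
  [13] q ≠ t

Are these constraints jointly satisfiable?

Satisfiable

Setting (p, q, r, s, t) = (3, 3, 4, 1, 2) satisfies everything: constraint 1: t + q = 5; constraint 6: t - r = -2; constraint 7: s - p = -2, and the others follow.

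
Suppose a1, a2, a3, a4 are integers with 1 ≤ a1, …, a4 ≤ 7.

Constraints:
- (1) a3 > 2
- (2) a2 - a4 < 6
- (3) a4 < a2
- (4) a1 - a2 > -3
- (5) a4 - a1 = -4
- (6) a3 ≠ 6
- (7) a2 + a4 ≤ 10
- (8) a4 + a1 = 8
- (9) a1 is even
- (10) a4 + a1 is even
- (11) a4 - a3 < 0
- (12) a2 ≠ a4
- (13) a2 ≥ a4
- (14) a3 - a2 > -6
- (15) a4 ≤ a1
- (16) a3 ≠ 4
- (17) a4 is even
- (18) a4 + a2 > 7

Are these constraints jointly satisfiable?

Satisfiable

Setting (a1, a2, a3, a4) = (6, 6, 3, 2) satisfies everything: constraint 2: a2 - a4 = 4; constraint 4: a1 - a2 = 0, and the others follow.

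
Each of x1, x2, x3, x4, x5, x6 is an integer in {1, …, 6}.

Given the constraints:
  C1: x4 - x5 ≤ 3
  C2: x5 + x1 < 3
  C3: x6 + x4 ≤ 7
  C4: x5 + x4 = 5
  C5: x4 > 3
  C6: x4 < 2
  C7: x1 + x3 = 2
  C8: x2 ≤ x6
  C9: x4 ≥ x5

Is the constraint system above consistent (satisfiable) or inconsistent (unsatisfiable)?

From constraint 5: x4 ≥ 4. From constraint 6: x4 ≤ 1. But 1 < 4, so no value of x4 works.

Unsatisfiable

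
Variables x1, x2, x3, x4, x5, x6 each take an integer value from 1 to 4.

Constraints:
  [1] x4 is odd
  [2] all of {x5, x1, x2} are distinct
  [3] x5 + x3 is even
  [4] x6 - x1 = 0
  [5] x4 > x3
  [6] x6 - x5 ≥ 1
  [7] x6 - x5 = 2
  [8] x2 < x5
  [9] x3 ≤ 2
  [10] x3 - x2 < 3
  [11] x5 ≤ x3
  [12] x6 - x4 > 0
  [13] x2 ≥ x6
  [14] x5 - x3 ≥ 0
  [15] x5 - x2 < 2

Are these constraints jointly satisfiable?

Unsatisfiable

Constraints 5, 8, 11, 12, and 13 give x2 < x5, x5 ≤ x3, x3 < x4, x4 < x6, x6 ≤ x2. Chaining: x2 < x5 ≤ x3 < x4 < x6 ≤ x2, which forces x2 < x2 — impossible.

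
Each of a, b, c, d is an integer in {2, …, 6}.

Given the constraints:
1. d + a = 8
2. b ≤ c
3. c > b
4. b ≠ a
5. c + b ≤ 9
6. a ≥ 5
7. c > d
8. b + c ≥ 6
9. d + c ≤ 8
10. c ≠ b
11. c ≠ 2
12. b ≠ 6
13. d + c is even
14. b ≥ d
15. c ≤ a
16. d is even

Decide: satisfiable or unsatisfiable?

Satisfiable

The assignment a = 6, b = 3, c = 6, d = 2 works:
  constraint 1 holds since d + a = 8.
  constraint 5 holds since c + b = 9.
The rest check out directly.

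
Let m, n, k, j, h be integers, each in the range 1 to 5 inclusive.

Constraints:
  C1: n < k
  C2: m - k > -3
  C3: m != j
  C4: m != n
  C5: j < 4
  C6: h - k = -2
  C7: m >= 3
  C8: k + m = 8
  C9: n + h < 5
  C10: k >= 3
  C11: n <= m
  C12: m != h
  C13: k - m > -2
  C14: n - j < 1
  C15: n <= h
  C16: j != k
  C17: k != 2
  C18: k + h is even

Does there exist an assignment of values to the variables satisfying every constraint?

One satisfying assignment is m = 4, n = 1, k = 4, j = 3, h = 2.
For the less obvious constraints — constraint 2: m - k = 0; constraint 6: h - k = -2; constraint 8: k + m = 8 — and the others hold by inspection.

Satisfiable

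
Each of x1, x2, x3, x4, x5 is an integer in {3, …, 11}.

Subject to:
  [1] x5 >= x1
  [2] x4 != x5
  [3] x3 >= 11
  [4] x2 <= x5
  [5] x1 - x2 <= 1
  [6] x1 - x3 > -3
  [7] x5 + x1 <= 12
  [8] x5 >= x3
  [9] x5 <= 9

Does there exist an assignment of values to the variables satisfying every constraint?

Unsatisfiable

From constraint 3: x3 ≥ 11. From constraints 8 and 9: x3 ≤ x5 and x5 ≤ 9, so x3 ≤ 9. But 9 < 11, so no value of x3 works.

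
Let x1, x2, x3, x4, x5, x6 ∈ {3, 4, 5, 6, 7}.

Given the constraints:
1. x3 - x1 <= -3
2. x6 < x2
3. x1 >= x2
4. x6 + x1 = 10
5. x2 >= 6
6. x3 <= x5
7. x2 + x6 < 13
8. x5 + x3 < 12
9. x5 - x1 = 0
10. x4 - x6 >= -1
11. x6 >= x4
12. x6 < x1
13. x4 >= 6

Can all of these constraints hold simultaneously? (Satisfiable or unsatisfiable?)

Unsatisfiable

From constraints 11 and 13: x6 ≥ x4 ≥ 6. From constraints 3 and 5: x1 ≥ x2 ≥ 6. Hence x6 + x1 ≥ 12. But constraint 4 requires x6 + x1 = 10, and 10 < 12. Contradiction.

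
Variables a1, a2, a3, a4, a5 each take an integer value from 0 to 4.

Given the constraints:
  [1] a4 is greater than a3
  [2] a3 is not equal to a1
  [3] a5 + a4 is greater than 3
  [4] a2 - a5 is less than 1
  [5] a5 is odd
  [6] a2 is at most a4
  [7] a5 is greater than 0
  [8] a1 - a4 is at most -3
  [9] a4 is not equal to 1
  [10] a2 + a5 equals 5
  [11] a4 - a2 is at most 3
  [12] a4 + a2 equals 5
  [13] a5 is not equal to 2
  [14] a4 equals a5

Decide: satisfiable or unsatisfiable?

One satisfying assignment is a1 = 0, a2 = 2, a3 = 1, a4 = 3, a5 = 3.
For the less obvious constraints — constraint 3: a5 + a4 = 6; constraint 4: a2 - a5 = -1; constraint 8: a1 - a4 = -3 — and the others hold by inspection.

Satisfiable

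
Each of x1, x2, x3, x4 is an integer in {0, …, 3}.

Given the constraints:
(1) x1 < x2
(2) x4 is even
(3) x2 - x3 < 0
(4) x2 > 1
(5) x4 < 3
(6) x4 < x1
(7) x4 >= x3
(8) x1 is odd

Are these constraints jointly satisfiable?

Unsatisfiable

Constraints 1, 3, 6, and 7 give x4 < x1, x1 < x2, x2 < x3, x3 ≤ x4. Chaining: x4 < x1 < x2 < x3 ≤ x4, which forces x4 < x4 — impossible.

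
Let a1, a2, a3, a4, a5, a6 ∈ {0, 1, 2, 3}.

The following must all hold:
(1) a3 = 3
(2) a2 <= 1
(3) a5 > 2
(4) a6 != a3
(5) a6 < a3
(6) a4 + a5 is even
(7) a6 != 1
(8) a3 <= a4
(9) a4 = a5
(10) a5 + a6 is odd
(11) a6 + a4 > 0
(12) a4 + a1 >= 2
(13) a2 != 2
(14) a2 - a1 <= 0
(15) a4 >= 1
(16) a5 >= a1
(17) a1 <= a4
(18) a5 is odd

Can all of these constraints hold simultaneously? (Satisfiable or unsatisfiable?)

Satisfiable

The assignment a1 = 0, a2 = 0, a3 = 3, a4 = 3, a5 = 3, a6 = 0 works:
  constraint 11 holds since a6 + a4 = 3.
  constraint 12 holds since a4 + a1 = 3.
  constraint 14 holds since a2 - a1 = 0.
The rest check out directly.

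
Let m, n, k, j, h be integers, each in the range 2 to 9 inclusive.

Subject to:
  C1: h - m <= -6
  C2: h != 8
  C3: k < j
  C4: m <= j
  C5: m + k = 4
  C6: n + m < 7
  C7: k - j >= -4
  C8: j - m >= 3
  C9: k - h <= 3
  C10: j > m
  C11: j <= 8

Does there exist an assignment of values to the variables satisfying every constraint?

Unsatisfiable

Constraints 1, 7, 8, and 9 give m − h ≥ 6, h − k ≥ -3, k − j ≥ -4, j − m ≥ 3.
Adding all 4 inequalities: the left sides telescope to 0, and the right sides sum to 6 + (-3) + (-4) + 3 = 2. So 0 ≥ 2, which is false.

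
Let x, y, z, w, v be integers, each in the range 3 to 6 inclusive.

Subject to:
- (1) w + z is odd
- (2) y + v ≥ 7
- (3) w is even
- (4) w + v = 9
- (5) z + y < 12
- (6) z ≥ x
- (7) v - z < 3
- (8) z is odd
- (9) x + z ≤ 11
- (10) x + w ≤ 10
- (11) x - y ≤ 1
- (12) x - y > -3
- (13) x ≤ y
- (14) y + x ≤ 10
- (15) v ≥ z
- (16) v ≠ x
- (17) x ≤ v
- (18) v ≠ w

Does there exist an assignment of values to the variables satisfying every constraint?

The assignment x = 4, y = 5, z = 5, w = 4, v = 5 works:
  constraint 2 holds since y + v = 10.
  constraint 4 holds since w + v = 9.
The rest check out directly.

Satisfiable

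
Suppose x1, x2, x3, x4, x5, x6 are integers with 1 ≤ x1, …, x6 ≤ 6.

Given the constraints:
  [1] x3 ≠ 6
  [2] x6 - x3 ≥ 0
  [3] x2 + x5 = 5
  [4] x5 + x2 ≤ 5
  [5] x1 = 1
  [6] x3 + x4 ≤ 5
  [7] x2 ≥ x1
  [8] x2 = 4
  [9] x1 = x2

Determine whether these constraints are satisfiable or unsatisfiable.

Constraint 5 fixes x1 = 1 and constraint 8 fixes x2 = 4, but constraint 9 requires x1 = x2. Since 1 ≠ 4, contradiction.

Unsatisfiable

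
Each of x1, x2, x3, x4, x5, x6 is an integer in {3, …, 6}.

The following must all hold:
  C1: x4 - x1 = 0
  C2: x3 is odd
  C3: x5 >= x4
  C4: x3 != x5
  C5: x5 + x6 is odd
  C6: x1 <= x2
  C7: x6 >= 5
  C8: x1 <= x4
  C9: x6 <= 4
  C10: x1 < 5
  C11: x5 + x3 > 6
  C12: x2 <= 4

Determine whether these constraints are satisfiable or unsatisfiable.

Unsatisfiable

From constraint 7: x6 ≥ 5. From constraint 9: x6 ≤ 4. But 4 < 5, so no value of x6 works.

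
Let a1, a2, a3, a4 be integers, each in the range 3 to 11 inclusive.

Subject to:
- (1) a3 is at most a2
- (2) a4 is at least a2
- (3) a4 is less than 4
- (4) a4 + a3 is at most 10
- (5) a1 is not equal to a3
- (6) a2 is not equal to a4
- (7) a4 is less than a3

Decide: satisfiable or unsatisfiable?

Unsatisfiable

Constraints 1, 2, and 7 give a4 < a3, a3 ≤ a2, a2 ≤ a4. Chaining: a4 < a3 ≤ a2 ≤ a4, which forces a4 < a4 — impossible.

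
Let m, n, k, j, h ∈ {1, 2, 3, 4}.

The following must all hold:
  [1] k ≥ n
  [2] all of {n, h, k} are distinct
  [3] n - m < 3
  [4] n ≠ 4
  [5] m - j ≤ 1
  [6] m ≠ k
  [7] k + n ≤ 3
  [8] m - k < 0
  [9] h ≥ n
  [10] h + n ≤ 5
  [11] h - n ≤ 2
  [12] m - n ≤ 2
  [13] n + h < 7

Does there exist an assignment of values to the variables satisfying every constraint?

The assignment m = 1, n = 1, k = 2, j = 1, h = 3 works:
  constraint 3 holds since n - m = 0.
  constraint 5 holds since m - j = 0.
  constraint 7 holds since k + n = 3.
The rest check out directly.

Satisfiable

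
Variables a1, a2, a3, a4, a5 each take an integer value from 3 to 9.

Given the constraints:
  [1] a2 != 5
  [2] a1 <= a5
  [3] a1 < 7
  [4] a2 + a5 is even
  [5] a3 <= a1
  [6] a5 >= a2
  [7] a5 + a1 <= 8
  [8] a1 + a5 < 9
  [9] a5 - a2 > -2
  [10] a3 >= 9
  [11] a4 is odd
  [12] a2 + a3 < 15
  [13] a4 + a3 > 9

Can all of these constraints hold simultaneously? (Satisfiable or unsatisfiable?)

From constraints 5 and 10: a1 ≥ a3 and a3 ≥ 9, so a1 ≥ 9. From constraint 3: a1 ≤ 6. But 6 < 9, so no value of a1 works.

Unsatisfiable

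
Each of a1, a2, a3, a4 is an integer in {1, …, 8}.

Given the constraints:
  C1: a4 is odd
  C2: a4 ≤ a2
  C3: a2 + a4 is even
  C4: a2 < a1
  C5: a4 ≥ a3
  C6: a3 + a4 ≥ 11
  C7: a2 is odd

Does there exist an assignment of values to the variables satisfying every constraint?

Satisfiable

The assignment a1 = 8, a2 = 7, a3 = 7, a4 = 7 works:
  constraint 1 holds since a4 = 7 is odd.
  constraint 3 holds since a2 + a4 = 14 is even.
  constraint 6 holds since a3 + a4 = 14.
The rest check out directly.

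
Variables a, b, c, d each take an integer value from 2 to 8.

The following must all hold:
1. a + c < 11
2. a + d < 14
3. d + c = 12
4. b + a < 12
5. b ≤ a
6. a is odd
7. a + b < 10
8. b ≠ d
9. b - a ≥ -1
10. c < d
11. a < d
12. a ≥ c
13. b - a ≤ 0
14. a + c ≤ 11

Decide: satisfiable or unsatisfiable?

One satisfying assignment is a = 5, b = 4, c = 4, d = 8.
For the less obvious constraints — constraint 1: a + c = 9; constraint 2: a + d = 13 — and the others hold by inspection.

Satisfiable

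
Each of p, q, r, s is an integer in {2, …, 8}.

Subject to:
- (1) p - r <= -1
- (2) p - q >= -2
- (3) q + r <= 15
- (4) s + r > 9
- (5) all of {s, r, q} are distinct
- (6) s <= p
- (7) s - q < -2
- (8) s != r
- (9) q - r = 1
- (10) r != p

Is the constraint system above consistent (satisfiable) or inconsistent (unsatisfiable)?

One satisfying assignment is p = 6, q = 8, r = 7, s = 3.
For the less obvious constraints — constraint 1: p - r = -1; constraint 2: p - q = -2; constraint 3: q + r = 15 — and the others hold by inspection.

Satisfiable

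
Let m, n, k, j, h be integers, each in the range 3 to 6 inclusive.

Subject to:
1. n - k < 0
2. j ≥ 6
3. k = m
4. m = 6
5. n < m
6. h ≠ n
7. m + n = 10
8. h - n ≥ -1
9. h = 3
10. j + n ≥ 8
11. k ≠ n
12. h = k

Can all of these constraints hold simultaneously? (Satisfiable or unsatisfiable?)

Constraint 9 fixes h = 3 and constraint 4 fixes m = 6. Constraints 3 and 12 give h = k = m, so h = m. But 3 ≠ 6 — contradiction.

Unsatisfiable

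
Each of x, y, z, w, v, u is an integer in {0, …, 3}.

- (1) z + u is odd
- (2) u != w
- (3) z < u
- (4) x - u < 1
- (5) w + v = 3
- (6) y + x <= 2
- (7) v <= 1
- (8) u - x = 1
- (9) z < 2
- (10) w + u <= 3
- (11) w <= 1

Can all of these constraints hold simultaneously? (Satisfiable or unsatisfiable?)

From constraint 11: w ≤ 1. From constraint 7: v ≤ 1. Hence w + v ≤ 2. But constraint 5 requires w + v = 3, and 3 > 2. Contradiction.

Unsatisfiable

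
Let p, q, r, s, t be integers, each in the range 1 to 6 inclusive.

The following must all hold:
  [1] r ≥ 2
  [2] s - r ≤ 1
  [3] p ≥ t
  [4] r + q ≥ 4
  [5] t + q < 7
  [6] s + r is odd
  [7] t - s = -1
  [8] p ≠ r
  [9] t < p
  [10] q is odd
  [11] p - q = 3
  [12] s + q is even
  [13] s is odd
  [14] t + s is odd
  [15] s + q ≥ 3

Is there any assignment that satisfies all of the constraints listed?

Try p = 6, q = 3, r = 2, s = 3, t = 2.
Check constraint 2: s - r = 1; constraint 4: r + q = 5; constraint 5: t + q = 5. The remaining constraints are straightforward to verify.

Satisfiable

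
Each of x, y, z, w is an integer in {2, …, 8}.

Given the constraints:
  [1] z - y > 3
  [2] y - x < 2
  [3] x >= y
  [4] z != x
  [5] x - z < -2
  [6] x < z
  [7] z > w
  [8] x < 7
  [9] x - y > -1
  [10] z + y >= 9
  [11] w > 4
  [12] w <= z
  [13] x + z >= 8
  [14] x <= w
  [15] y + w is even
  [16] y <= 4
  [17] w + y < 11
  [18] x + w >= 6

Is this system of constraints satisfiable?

Satisfiable

One satisfying assignment is x = 3, y = 3, z = 8, w = 5.
For the less obvious constraints — constraint 1: z - y = 5; constraint 2: y - x = 0 — and the others hold by inspection.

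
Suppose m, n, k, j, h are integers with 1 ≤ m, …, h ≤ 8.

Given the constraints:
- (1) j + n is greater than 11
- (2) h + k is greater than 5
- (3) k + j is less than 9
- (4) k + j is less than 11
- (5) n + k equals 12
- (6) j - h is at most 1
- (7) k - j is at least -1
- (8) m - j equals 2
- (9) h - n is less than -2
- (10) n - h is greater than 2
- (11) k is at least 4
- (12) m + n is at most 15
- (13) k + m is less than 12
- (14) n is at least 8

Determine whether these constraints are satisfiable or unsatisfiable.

Satisfiable

Try m = 6, n = 8, k = 4, j = 4, h = 3.
Check constraint 1: j + n = 12; constraint 2: h + k = 7. The remaining constraints are straightforward to verify.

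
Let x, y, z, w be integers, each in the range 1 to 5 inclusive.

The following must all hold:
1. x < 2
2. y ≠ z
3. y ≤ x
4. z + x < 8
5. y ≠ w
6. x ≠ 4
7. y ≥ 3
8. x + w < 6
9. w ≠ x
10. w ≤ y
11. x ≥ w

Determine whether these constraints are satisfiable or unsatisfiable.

From constraints 3 and 7: x ≥ y and y ≥ 3, so x ≥ 3. From constraint 1: x ≤ 1. But 1 < 3, so no value of x works.

Unsatisfiable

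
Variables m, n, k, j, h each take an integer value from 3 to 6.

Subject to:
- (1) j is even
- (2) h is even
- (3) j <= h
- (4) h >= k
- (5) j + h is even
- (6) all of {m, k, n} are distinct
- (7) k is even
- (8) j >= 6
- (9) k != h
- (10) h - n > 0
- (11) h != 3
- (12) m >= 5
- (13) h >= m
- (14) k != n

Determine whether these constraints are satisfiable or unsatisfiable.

Take m = 6, n = 3, k = 4, j = 6, h = 6. Then constraint 1: j = 6 is even; constraint 6: values 6, 4, 3 are distinct; constraint 10: h - n = 3, and every other listed constraint is also met.

Satisfiable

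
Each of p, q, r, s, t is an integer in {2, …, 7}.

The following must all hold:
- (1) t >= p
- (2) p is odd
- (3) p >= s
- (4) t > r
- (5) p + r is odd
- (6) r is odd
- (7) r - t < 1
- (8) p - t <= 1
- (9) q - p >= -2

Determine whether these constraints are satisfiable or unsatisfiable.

Constraint 2 makes p odd and constraint 6 makes r odd, so p + r must be even. Constraint 5 says p + r is odd — contradiction.

Unsatisfiable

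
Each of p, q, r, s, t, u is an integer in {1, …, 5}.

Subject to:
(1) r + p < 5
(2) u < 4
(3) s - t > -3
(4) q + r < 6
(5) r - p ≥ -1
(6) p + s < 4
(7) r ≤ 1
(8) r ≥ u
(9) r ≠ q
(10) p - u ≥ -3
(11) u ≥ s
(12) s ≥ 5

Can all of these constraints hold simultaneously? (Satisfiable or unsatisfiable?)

From constraints 11 and 12: u ≥ s and s ≥ 5, so u ≥ 5. From constraints 7 and 8: u ≤ r and r ≤ 1, so u ≤ 1. But 1 < 5, so no value of u works.

Unsatisfiable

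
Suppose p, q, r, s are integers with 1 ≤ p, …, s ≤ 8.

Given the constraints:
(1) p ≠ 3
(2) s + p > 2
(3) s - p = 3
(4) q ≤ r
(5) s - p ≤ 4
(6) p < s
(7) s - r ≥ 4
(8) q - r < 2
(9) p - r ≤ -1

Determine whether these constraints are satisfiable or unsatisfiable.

Unsatisfiable

Constraints 5, 7, and 9 give s − r ≥ 4, r − p ≥ 1, p − s ≥ -4.
Adding all 3 inequalities: the left sides telescope to 0, and the right sides sum to 4 + 1 + (-4) = 1. So 0 ≥ 1, which is false.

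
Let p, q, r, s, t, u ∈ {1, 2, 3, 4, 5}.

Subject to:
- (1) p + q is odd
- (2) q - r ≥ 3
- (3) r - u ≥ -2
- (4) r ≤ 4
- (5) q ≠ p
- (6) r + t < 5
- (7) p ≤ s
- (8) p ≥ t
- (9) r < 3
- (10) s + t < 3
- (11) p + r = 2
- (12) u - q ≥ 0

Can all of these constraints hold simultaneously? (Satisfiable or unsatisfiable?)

Constraints 2, 3, and 12 give r − u ≥ -2, u − q ≥ 0, q − r ≥ 3.
Adding all 3 inequalities: the left sides telescope to 0, and the right sides sum to (-2) + 0 + 3 = 1. So 0 ≥ 1, which is false.

Unsatisfiable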